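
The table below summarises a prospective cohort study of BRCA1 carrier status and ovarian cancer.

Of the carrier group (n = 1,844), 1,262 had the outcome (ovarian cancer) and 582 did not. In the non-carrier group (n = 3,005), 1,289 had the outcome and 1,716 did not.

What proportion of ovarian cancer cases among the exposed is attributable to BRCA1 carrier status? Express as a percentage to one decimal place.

From the description: a = 1262, b = 582, c = 1289, d = 1716.
Risk in exposed = 1262/1844 = 0.68438; risk in unexposed = 1289/3005 = 0.42895.
RR = 0.68438/0.42895 = 1.59547
AR% = (RR − 1)/RR × 100 = (1.59547 − 1)/1.59547 × 100 = 37.3227%

37.3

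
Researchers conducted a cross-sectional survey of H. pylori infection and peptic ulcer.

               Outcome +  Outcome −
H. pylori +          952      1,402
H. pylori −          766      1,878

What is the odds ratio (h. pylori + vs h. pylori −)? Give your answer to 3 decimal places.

Cells: a = 952, b = 1402, c = 766, d = 1878.
OR = (a·d)/(b·c) = (952 × 1878) / (1402 × 766) = 1787856 / 1073932 = 1.66478
The odds of peptic ulcer are about 1.66 times as high in the h. pylori + group.

1.665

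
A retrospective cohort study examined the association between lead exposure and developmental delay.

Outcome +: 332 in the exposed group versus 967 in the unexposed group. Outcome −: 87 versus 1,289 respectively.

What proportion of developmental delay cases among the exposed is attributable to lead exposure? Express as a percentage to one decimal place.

From the description: a = 332, b = 87, c = 967, d = 1289.
Risk in exposed = 332/419 = 0.79236; risk in unexposed = 967/2256 = 0.42863.
RR = 0.79236/0.42863 = 1.84857
AR% = (RR − 1)/RR × 100 = (1.84857 − 1)/1.84857 × 100 = 45.9042%

45.9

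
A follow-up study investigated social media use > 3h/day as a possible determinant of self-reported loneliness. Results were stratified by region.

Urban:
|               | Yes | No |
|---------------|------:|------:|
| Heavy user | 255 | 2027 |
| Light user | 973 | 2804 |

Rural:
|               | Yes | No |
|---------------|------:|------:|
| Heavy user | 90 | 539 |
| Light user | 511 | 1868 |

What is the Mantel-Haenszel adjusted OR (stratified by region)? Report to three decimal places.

0.417

OR_MH = Σ(aᵢdᵢ/nᵢ) / Σ(bᵢcᵢ/nᵢ), where nᵢ is the stratum total.
Stratum 1 (Urban): n = 6059; a·d/n = 255·2804/6059 = 118.0096; b·c/n = 2027·973/6059 = 325.5110
Stratum 2 (Rural): n = 3008; a·d/n = 90·1868/3008 = 55.8910; b·c/n = 539·511/3008 = 91.5655
OR_MH = (118.0096 + 55.8910) / (325.5110 + 91.5655) = 173.9005 / 417.0765 = 0.41695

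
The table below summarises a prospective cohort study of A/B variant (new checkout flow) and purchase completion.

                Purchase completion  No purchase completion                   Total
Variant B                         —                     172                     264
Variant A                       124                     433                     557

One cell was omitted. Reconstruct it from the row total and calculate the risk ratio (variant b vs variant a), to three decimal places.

1.565

The missing cell is in the exposed row: 264 − 172 = 92.
So a = 92, b = 172, c = 124, d = 433.
RR = [a/(a+b)] / [c/(c+d)] = (92/264) / (124/557) = 0.34848/0.22262 = 1.56537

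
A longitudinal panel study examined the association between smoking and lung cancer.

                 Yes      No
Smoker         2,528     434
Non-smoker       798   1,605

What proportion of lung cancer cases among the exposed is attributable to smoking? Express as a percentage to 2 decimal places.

Cells: a = 2528, b = 434, c = 798, d = 1605.
Risk in exposed = 2528/2962 = 0.85348; risk in unexposed = 798/2403 = 0.33208.
RR = 0.85348/0.33208 = 2.57006
AR% = (RR − 1)/RR × 100 = (2.57006 − 1)/2.57006 × 100 = 61.0904%

61.09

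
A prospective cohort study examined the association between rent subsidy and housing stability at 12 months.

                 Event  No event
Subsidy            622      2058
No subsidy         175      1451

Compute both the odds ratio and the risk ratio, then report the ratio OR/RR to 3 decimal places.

Cells: a = 622, b = 2058, c = 175, d = 1451.
OR = (622·1451)/(2058·175) = 902522/360150 = 2.50596
Risk in exposed = 622/2680 = 0.23209; risk in unexposed = 175/1626 = 0.10763; RR = 2.15644
OR/RR = 2.50596 / 2.15644 = 1.16208
The outcome is not rare, so the OR lies further from 1 than the RR.

1.162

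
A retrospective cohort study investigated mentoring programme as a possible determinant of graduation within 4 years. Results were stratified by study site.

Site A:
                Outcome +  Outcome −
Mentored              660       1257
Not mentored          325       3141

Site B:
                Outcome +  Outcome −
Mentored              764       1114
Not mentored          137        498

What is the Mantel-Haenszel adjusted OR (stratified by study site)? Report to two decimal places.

3.93

OR_MH = Σ(aᵢdᵢ/nᵢ) / Σ(bᵢcᵢ/nᵢ), where nᵢ is the stratum total.
Stratum 1 (Site A): n = 5383; a·d/n = 660·3141/5383 = 385.1124; b·c/n = 1257·325/5383 = 75.8917
Stratum 2 (Site B): n = 2513; a·d/n = 764·498/2513 = 151.4015; b·c/n = 1114·137/2513 = 60.7314
OR_MH = (385.1124 + 151.4015) / (75.8917 + 60.7314) = 536.5139 / 136.6231 = 3.92696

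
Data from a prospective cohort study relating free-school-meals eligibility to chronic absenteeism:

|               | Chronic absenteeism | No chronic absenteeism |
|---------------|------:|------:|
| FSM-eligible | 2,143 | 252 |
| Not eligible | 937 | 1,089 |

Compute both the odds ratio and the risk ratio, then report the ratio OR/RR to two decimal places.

Cells: a = 2143, b = 252, c = 937, d = 1089.
OR = (2143·1089)/(252·937) = 2333727/236124 = 9.88348
Risk in exposed = 2143/2395 = 0.89478; risk in unexposed = 937/2026 = 0.46249; RR = 1.93471
OR/RR = 9.88348 / 1.93471 = 5.10850
The outcome is not rare, so the OR lies further from 1 than the RR.

5.11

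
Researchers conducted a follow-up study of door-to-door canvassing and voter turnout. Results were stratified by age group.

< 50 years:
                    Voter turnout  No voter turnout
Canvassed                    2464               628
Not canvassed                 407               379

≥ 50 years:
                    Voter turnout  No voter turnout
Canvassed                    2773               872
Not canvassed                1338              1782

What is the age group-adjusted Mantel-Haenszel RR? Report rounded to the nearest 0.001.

RR_MH = Σ(aᵢ·n₀ᵢ/nᵢ) / Σ(cᵢ·n₁ᵢ/nᵢ), with n₁ᵢ = aᵢ+bᵢ (exposed), n₀ᵢ = cᵢ+dᵢ (unexposed), nᵢ = n₁ᵢ+n₀ᵢ.
Stratum 1 (< 50 years): n₁ = 3092, n₀ = 786, n = 3878; a·n₀/n = 2464·786/3878 = 499.4079; c·n₁/n = 407·3092/3878 = 324.5085
Stratum 2 (≥ 50 years): n₁ = 3645, n₀ = 3120, n = 6765; a·n₀/n = 2773·3120/6765 = 1278.9002; c·n₁/n = 1338·3645/6765 = 720.9180
RR_MH = (499.4079 + 1278.9002) / (324.5085 + 720.9180) = 1778.3082 / 1045.4265 = 1.70104

1.701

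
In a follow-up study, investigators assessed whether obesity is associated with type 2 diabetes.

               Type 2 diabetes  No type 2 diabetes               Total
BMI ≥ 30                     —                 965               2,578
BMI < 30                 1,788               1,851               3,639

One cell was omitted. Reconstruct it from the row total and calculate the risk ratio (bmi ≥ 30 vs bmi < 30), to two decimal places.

1.27

The missing cell is in the exposed row: 2578 − 965 = 1613.
So a = 1613, b = 965, c = 1788, d = 1851.
RR = [a/(a+b)] / [c/(c+d)] = (1613/2578) / (1788/3639) = 0.62568/0.49134 = 1.27340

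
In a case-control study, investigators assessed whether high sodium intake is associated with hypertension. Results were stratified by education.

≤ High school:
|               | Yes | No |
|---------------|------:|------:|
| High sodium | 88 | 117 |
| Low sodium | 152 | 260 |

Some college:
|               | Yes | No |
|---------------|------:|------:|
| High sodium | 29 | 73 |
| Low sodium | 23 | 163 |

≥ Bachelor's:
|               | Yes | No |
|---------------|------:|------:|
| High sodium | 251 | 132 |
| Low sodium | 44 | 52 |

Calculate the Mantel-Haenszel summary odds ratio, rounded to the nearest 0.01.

OR_MH = Σ(aᵢdᵢ/nᵢ) / Σ(bᵢcᵢ/nᵢ), where nᵢ is the stratum total.
Stratum 1 (≤ High school): n = 617; a·d/n = 88·260/617 = 37.0827; b·c/n = 117·152/617 = 28.8233
Stratum 2 (Some college): n = 288; a·d/n = 29·163/288 = 16.4132; b·c/n = 73·23/288 = 5.8299
Stratum 3 (≥ Bachelor's): n = 479; a·d/n = 251·52/479 = 27.2484; b·c/n = 132·44/479 = 12.1253
OR_MH = (37.0827 + 16.4132 + 27.2484) / (28.8233 + 5.8299 + 12.1253) = 80.7443 / 46.7785 = 1.72610

1.73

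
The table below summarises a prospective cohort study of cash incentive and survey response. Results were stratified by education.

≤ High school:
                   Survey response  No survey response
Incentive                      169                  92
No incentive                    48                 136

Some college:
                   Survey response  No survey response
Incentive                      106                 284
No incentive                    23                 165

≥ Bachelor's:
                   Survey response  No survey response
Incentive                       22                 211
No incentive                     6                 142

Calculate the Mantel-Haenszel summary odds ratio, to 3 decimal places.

3.671

OR_MH = Σ(aᵢdᵢ/nᵢ) / Σ(bᵢcᵢ/nᵢ), where nᵢ is the stratum total.
Stratum 1 (≤ High school): n = 445; a·d/n = 169·136/445 = 51.6494; b·c/n = 92·48/445 = 9.9236
Stratum 2 (Some college): n = 578; a·d/n = 106·165/578 = 30.2595; b·c/n = 284·23/578 = 11.3010
Stratum 3 (≥ Bachelor's): n = 381; a·d/n = 22·142/381 = 8.1995; b·c/n = 211·6/381 = 3.3228
OR_MH = (51.6494 + 30.2595 + 8.1995) / (9.9236 + 11.3010 + 3.3228) = 90.1084 / 24.5475 = 3.67078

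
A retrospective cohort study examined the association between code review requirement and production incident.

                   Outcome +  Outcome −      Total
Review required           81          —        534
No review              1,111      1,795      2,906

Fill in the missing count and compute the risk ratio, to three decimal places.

0.397

The missing cell is in the exposed row: 534 − 81 = 453.
So a = 81, b = 453, c = 1111, d = 1795.
RR = [a/(a+b)] / [c/(c+d)] = (81/534) / (1111/2906) = 0.15169/0.38231 = 0.39676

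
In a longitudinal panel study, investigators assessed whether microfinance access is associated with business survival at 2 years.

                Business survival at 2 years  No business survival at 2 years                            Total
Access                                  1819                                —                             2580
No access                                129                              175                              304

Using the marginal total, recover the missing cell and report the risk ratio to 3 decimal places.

1.661

The missing cell is in the exposed row: 2580 − 1819 = 761.
So a = 1819, b = 761, c = 129, d = 175.
RR = [a/(a+b)] / [c/(c+d)] = (1819/2580) / (129/304) = 0.70504/0.42434 = 1.66149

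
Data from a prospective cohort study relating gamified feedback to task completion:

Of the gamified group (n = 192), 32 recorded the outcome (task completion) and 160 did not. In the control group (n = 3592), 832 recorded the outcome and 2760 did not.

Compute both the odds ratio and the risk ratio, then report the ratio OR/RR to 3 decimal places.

From the description: a = 32, b = 160, c = 832, d = 2760.
OR = (32·2760)/(160·832) = 88320/133120 = 0.66346
Risk in exposed = 32/192 = 0.16667; risk in unexposed = 832/3592 = 0.23163; RR = 0.71955
OR/RR = 0.66346 / 0.71955 = 0.92205
The outcome is not rare, so the OR lies further from 1 than the RR.

0.922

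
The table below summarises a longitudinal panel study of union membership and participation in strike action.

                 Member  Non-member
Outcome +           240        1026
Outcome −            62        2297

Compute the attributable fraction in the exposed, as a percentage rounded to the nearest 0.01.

61.15

Reading the table with exposure as columns: a = 240 (Member, case), b = 62 (Member, non-case), c = 1026 (Non-member, case), d = 2297.
Risk in exposed = 240/302 = 0.79470; risk in unexposed = 1026/3323 = 0.30876.
RR = 0.79470/0.30876 = 2.57387
AR% = (RR − 1)/RR × 100 = (2.57387 − 1)/2.57387 × 100 = 61.1481%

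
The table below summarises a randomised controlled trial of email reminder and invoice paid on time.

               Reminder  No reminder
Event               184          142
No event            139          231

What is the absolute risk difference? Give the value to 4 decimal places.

0.1890

Reading the table with exposure as columns: a = 184 (Reminder, case), b = 139 (Reminder, non-case), c = 142 (No reminder, case), d = 231.
Risk in exposed = 184/323 = 0.569659; risk in unexposed = 142/373 = 0.380697.
Risk difference = 0.569659 − 0.380697 = 0.188962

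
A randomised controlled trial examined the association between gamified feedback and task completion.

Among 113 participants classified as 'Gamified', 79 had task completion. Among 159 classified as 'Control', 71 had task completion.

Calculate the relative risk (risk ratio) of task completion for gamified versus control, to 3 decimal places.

1.566

From the description: a = 79, b = 34, c = 71, d = 88.
Risk in exposed = 79/113 = 0.69912; risk in unexposed = 71/159 = 0.44654.
RR = 0.69912 / 0.44654 = 1.56562
The risk among the exposed is 1.57 times that among the unexposed.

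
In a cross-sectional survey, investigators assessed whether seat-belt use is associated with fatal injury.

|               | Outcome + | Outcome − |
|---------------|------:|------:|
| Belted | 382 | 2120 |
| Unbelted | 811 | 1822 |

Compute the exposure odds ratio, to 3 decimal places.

0.405

Cells: a = 382, b = 2120, c = 811, d = 1822.
OR = (a·d)/(b·c) = (382 × 1822) / (2120 × 811) = 696004 / 1719320 = 0.40481
Exposure is associated with lower odds of fatal injury (OR = 0.40 < 1).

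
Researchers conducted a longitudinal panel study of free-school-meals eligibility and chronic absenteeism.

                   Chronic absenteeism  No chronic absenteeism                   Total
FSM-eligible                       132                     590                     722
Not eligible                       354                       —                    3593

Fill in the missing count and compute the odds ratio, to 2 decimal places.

2.05

The missing cell is in the unexposed row: 3593 − 354 = 3239.
So a = 132, b = 590, c = 354, d = 3239.
OR = (a·d)/(b·c) = (132 × 3239) / (590 × 354) = 427548 / 208860 = 2.04706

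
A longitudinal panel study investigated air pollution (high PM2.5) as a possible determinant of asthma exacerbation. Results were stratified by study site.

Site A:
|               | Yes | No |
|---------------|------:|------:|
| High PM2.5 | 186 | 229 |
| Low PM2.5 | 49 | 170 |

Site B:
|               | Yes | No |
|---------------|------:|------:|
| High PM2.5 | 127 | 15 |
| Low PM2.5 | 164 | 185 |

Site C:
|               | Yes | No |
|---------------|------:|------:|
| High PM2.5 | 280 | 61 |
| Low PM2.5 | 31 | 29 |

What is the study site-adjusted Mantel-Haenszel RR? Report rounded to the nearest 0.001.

1.855

RR_MH = Σ(aᵢ·n₀ᵢ/nᵢ) / Σ(cᵢ·n₁ᵢ/nᵢ), with n₁ᵢ = aᵢ+bᵢ (exposed), n₀ᵢ = cᵢ+dᵢ (unexposed), nᵢ = n₁ᵢ+n₀ᵢ.
Stratum 1 (Site A): n₁ = 415, n₀ = 219, n = 634; a·n₀/n = 186·219/634 = 64.2492; c·n₁/n = 49·415/634 = 32.0741
Stratum 2 (Site B): n₁ = 142, n₀ = 349, n = 491; a·n₀/n = 127·349/491 = 90.2709; c·n₁/n = 164·142/491 = 47.4297
Stratum 3 (Site C): n₁ = 341, n₀ = 60, n = 401; a·n₀/n = 280·60/401 = 41.8953; c·n₁/n = 31·341/401 = 26.3616
RR_MH = (64.2492 + 90.2709 + 41.8953) / (32.0741 + 47.4297 + 26.3616) = 196.4153 / 105.8655 = 1.85533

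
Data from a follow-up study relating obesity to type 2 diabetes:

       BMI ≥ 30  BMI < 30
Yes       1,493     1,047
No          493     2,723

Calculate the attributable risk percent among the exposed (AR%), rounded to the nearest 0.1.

63.1

Reading the table with exposure as columns: a = 1493 (BMI ≥ 30, case), b = 493 (BMI ≥ 30, non-case), c = 1047 (BMI < 30, case), d = 2723.
Risk in exposed = 1493/1986 = 0.75176; risk in unexposed = 1047/3770 = 0.27772.
RR = 0.75176/0.27772 = 2.70692
AR% = (RR − 1)/RR × 100 = (2.70692 − 1)/2.70692 × 100 = 63.0576%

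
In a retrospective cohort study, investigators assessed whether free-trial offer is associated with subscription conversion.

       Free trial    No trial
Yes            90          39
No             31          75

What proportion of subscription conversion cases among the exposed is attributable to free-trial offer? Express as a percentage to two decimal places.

Reading the table with exposure as columns: a = 90 (Free trial, case), b = 31 (Free trial, non-case), c = 39 (No trial, case), d = 75.
Risk in exposed = 90/121 = 0.74380; risk in unexposed = 39/114 = 0.34211.
RR = 0.74380/0.34211 = 2.17419
AR% = (RR − 1)/RR × 100 = (2.17419 − 1)/2.17419 × 100 = 54.0058%

54.01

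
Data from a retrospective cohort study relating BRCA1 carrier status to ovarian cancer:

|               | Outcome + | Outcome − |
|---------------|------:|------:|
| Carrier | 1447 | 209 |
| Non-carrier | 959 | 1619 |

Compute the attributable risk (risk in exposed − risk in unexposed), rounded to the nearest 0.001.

Cells: a = 1447, b = 209, c = 959, d = 1619.
Risk in exposed = 1447/1656 = 0.873792; risk in unexposed = 959/2578 = 0.371994.
Risk difference = 0.873792 − 0.371994 = 0.501798

0.502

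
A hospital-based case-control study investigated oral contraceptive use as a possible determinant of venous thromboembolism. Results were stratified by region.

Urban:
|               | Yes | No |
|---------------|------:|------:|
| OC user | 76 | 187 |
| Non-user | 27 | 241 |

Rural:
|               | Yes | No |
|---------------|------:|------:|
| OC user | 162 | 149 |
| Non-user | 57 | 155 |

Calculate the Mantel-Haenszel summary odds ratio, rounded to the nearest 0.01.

3.20

OR_MH = Σ(aᵢdᵢ/nᵢ) / Σ(bᵢcᵢ/nᵢ), where nᵢ is the stratum total.
Stratum 1 (Urban): n = 531; a·d/n = 76·241/531 = 34.4934; b·c/n = 187·27/531 = 9.5085
Stratum 2 (Rural): n = 523; a·d/n = 162·155/523 = 48.0115; b·c/n = 149·57/523 = 16.2390
OR_MH = (34.4934 + 48.0115) / (9.5085 + 16.2390) = 82.5049 / 25.7475 = 3.20439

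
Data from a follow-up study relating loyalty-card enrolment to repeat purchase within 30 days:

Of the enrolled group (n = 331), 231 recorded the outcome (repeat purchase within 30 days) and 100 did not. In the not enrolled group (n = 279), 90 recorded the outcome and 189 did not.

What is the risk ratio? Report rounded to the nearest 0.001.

2.163

From the description: a = 231, b = 100, c = 90, d = 189.
Risk in exposed = 231/331 = 0.69789; risk in unexposed = 90/279 = 0.32258.
RR = 0.69789 / 0.32258 = 2.16344
The risk among the exposed is 2.16 times that among the unexposed.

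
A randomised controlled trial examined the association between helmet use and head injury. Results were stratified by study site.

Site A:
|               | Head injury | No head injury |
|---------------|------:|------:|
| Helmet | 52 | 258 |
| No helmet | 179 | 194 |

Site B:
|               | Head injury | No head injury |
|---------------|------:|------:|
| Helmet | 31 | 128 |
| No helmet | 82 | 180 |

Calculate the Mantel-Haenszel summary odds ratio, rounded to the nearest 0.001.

OR_MH = Σ(aᵢdᵢ/nᵢ) / Σ(bᵢcᵢ/nᵢ), where nᵢ is the stratum total.
Stratum 1 (Site A): n = 683; a·d/n = 52·194/683 = 14.7701; b·c/n = 258·179/683 = 67.6164
Stratum 2 (Site B): n = 421; a·d/n = 31·180/421 = 13.2542; b·c/n = 128·82/421 = 24.9311
OR_MH = (14.7701 + 13.2542) / (67.6164 + 24.9311) = 28.0243 / 92.5475 = 0.30281

0.303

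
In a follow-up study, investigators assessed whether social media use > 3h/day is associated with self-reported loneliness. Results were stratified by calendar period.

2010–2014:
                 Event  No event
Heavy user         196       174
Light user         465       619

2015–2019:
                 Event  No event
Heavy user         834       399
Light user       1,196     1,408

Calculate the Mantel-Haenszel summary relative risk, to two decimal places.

1.42

RR_MH = Σ(aᵢ·n₀ᵢ/nᵢ) / Σ(cᵢ·n₁ᵢ/nᵢ), with n₁ᵢ = aᵢ+bᵢ (exposed), n₀ᵢ = cᵢ+dᵢ (unexposed), nᵢ = n₁ᵢ+n₀ᵢ.
Stratum 1 (2010–2014): n₁ = 370, n₀ = 1084, n = 1454; a·n₀/n = 196·1084/1454 = 146.1238; c·n₁/n = 465·370/1454 = 118.3287
Stratum 2 (2015–2019): n₁ = 1233, n₀ = 2604, n = 3837; a·n₀/n = 834·2604/3837 = 565.9984; c·n₁/n = 1196·1233/3837 = 384.3284
RR_MH = (146.1238 + 565.9984) / (118.3287 + 384.3284) = 712.1222 / 502.6571 = 1.41672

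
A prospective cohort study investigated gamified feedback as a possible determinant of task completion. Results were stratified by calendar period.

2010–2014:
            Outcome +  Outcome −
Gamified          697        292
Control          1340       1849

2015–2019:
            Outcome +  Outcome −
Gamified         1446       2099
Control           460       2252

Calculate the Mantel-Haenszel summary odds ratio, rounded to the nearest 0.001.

3.343

OR_MH = Σ(aᵢdᵢ/nᵢ) / Σ(bᵢcᵢ/nᵢ), where nᵢ is the stratum total.
Stratum 1 (2010–2014): n = 4178; a·d/n = 697·1849/4178 = 308.4617; b·c/n = 292·1340/4178 = 93.6525
Stratum 2 (2015–2019): n = 6257; a·d/n = 1446·2252/6257 = 520.4398; b·c/n = 2099·460/6257 = 154.3136
OR_MH = (308.4617 + 520.4398) / (93.6525 + 154.3136) = 828.9015 / 247.9660 = 3.34280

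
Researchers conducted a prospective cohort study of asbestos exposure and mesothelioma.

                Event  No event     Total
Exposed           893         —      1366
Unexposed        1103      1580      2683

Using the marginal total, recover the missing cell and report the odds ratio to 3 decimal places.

2.704

The missing cell is in the exposed row: 1366 − 893 = 473.
So a = 893, b = 473, c = 1103, d = 1580.
OR = (a·d)/(b·c) = (893 × 1580) / (473 × 1103) = 1410940 / 521719 = 2.70441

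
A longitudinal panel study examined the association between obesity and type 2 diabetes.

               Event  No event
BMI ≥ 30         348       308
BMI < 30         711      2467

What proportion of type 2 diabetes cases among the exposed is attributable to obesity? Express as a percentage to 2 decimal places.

57.83

Cells: a = 348, b = 308, c = 711, d = 2467.
Risk in exposed = 348/656 = 0.53049; risk in unexposed = 711/3178 = 0.22373.
RR = 0.53049/0.22373 = 2.37115
AR% = (RR − 1)/RR × 100 = (2.37115 − 1)/2.37115 × 100 = 57.8264%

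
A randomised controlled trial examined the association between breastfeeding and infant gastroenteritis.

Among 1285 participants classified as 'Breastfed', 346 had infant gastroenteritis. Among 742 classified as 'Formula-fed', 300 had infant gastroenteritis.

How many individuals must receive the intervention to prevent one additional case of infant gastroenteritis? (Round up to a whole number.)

8

Risk in treated group = 346/1285 = 0.26926; risk in control = 300/742 = 0.40431.
Absolute risk reduction = 0.40431 − 0.26926 = 0.13505
NNT = 1 / ARR = 1 / 0.13505 = 7.405 → round up → 8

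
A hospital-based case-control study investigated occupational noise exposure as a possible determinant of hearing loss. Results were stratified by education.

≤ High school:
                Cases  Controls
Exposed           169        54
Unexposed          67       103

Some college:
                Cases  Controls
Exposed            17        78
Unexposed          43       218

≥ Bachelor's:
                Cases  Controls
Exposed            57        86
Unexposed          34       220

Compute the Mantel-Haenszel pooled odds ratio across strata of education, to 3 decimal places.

OR_MH = Σ(aᵢdᵢ/nᵢ) / Σ(bᵢcᵢ/nᵢ), where nᵢ is the stratum total.
Stratum 1 (≤ High school): n = 393; a·d/n = 169·103/393 = 44.2926; b·c/n = 54·67/393 = 9.2061
Stratum 2 (Some college): n = 356; a·d/n = 17·218/356 = 10.4101; b·c/n = 78·43/356 = 9.4213
Stratum 3 (≥ Bachelor's): n = 397; a·d/n = 57·220/397 = 31.5869; b·c/n = 86·34/397 = 7.3652
OR_MH = (44.2926 + 10.4101 + 31.5869) / (9.2061 + 9.4213 + 7.3652) = 86.2896 / 25.9927 = 3.31976

3.320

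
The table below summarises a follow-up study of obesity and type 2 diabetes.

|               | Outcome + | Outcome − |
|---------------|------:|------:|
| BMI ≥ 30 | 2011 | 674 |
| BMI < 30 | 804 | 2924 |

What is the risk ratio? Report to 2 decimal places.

3.47

Cells: a = 2011, b = 674, c = 804, d = 2924.
Risk in exposed = 2011/2685 = 0.74898; risk in unexposed = 804/3728 = 0.21567.
RR = 0.74898 / 0.21567 = 3.47286
The risk among the exposed is 3.47 times that among the unexposed.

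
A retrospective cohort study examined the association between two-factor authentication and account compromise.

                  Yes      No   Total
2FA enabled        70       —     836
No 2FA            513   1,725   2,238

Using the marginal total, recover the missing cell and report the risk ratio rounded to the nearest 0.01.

0.37

The missing cell is in the exposed row: 836 − 70 = 766.
So a = 70, b = 766, c = 513, d = 1725.
RR = [a/(a+b)] / [c/(c+d)] = (70/836) / (513/2238) = 0.08373/0.22922 = 0.36529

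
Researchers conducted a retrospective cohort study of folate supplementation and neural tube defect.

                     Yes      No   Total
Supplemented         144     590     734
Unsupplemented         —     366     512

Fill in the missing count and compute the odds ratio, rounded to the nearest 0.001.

The missing cell is in the unexposed row: 512 − 366 = 146.
So a = 144, b = 590, c = 146, d = 366.
OR = (a·d)/(b·c) = (144 × 366) / (590 × 146) = 52704 / 86140 = 0.61184

0.612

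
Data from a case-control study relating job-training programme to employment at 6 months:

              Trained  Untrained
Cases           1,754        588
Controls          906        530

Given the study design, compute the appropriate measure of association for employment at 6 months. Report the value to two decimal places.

1.75

Reading the table with exposure as columns: a = 1754 (Trained, case), b = 906 (Trained, non-case), c = 588 (Untrained, case), d = 530.
This is a case-control study: participants were sampled on outcome status, so risks in the source population cannot be estimated directly — relative risk is not valid here. The odds ratio is the appropriate measure.
OR = (a·d)/(b·c) = (1754 × 530) / (906 × 588) = 929620 / 532728 = 1.74502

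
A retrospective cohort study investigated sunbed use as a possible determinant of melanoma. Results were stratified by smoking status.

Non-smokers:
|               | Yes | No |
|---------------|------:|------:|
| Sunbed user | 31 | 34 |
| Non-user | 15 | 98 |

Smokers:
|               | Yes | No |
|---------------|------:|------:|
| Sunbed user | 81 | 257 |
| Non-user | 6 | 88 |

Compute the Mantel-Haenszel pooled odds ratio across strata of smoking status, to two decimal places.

5.22

OR_MH = Σ(aᵢdᵢ/nᵢ) / Σ(bᵢcᵢ/nᵢ), where nᵢ is the stratum total.
Stratum 1 (Non-smokers): n = 178; a·d/n = 31·98/178 = 17.0674; b·c/n = 34·15/178 = 2.8652
Stratum 2 (Smokers): n = 432; a·d/n = 81·88/432 = 16.5000; b·c/n = 257·6/432 = 3.5694
OR_MH = (17.0674 + 16.5000) / (2.8652 + 3.5694) = 33.5674 / 6.4346 = 5.21670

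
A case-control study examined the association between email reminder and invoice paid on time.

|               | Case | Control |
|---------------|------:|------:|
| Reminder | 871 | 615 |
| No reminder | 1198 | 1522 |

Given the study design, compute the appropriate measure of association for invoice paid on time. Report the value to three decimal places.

1.799

Cells: a = 871, b = 615, c = 1198, d = 1522.
This is a case-control study: participants were sampled on outcome status, so risks in the source population cannot be estimated directly — relative risk is not valid here. The odds ratio is the appropriate measure.
OR = (a·d)/(b·c) = (871 × 1522) / (615 × 1198) = 1325662 / 736770 = 1.79929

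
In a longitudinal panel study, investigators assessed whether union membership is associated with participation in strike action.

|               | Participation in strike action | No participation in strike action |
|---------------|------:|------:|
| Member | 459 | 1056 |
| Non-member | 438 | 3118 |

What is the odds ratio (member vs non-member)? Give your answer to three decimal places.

Cells: a = 459, b = 1056, c = 438, d = 3118.
OR = (a·d)/(b·c) = (459 × 3118) / (1056 × 438) = 1431162 / 462528 = 3.09422
The odds of participation in strike action are about 3.09 times as high in the member group.

3.094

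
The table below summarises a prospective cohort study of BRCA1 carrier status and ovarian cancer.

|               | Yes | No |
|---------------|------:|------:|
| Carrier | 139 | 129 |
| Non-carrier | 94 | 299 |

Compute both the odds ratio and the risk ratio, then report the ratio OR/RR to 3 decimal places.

Cells: a = 139, b = 129, c = 94, d = 299.
OR = (139·299)/(129·94) = 41561/12126 = 3.42743
Risk in exposed = 139/268 = 0.51866; risk in unexposed = 94/393 = 0.23919; RR = 2.16843
OR/RR = 3.42743 / 2.16843 = 1.58061
The outcome is not rare, so the OR lies further from 1 than the RR.

1.581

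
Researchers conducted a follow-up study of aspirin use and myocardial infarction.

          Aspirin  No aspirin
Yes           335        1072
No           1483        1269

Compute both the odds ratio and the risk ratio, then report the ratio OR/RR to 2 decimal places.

Reading the table with exposure as columns: a = 335 (Aspirin, case), b = 1483 (Aspirin, non-case), c = 1072 (No aspirin, case), d = 1269.
OR = (335·1269)/(1483·1072) = 425115/1589776 = 0.26741
Risk in exposed = 335/1818 = 0.18427; risk in unexposed = 1072/2341 = 0.45792; RR = 0.40240
OR/RR = 0.26741 / 0.40240 = 0.66453
The outcome is not rare, so the OR lies further from 1 than the RR.

0.66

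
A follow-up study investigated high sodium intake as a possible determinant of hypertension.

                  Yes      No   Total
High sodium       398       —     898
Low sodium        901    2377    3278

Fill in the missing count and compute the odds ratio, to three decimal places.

The missing cell is in the exposed row: 898 − 398 = 500.
So a = 398, b = 500, c = 901, d = 2377.
OR = (a·d)/(b·c) = (398 × 2377) / (500 × 901) = 946046 / 450500 = 2.09999

2.100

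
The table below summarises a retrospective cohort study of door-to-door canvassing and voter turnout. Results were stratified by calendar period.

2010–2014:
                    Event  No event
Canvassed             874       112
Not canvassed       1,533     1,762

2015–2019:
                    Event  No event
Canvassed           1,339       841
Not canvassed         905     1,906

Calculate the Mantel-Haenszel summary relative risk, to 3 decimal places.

RR_MH = Σ(aᵢ·n₀ᵢ/nᵢ) / Σ(cᵢ·n₁ᵢ/nᵢ), with n₁ᵢ = aᵢ+bᵢ (exposed), n₀ᵢ = cᵢ+dᵢ (unexposed), nᵢ = n₁ᵢ+n₀ᵢ.
Stratum 1 (2010–2014): n₁ = 986, n₀ = 3295, n = 4281; a·n₀/n = 874·3295/4281 = 672.7003; c·n₁/n = 1533·986/4281 = 353.0806
Stratum 2 (2015–2019): n₁ = 2180, n₀ = 2811, n = 4991; a·n₀/n = 1339·2811/4991 = 754.1433; c·n₁/n = 905·2180/4991 = 395.2915
RR_MH = (672.7003 + 754.1433) / (353.0806 + 395.2915) = 1426.8436 / 748.3721 = 1.90660

1.907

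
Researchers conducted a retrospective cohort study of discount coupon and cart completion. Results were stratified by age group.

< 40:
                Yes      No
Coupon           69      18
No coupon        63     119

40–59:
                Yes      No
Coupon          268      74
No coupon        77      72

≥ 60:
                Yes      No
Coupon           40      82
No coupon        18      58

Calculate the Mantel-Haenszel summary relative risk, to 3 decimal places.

RR_MH = Σ(aᵢ·n₀ᵢ/nᵢ) / Σ(cᵢ·n₁ᵢ/nᵢ), with n₁ᵢ = aᵢ+bᵢ (exposed), n₀ᵢ = cᵢ+dᵢ (unexposed), nᵢ = n₁ᵢ+n₀ᵢ.
Stratum 1 (< 40): n₁ = 87, n₀ = 182, n = 269; a·n₀/n = 69·182/269 = 46.6840; c·n₁/n = 63·87/269 = 20.3755
Stratum 2 (40–59): n₁ = 342, n₀ = 149, n = 491; a·n₀/n = 268·149/491 = 81.3279; c·n₁/n = 77·342/491 = 53.6334
Stratum 3 (≥ 60): n₁ = 122, n₀ = 76, n = 198; a·n₀/n = 40·76/198 = 15.3535; c·n₁/n = 18·122/198 = 11.0909
RR_MH = (46.6840 + 81.3279 + 15.3535) / (20.3755 + 53.6334 + 11.0909) = 143.3655 / 85.0998 = 1.68467

1.685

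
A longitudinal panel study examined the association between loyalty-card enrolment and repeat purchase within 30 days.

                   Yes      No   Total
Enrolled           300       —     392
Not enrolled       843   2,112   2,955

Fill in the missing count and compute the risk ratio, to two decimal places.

2.68

The missing cell is in the exposed row: 392 − 300 = 92.
So a = 300, b = 92, c = 843, d = 2112.
RR = [a/(a+b)] / [c/(c+d)] = (300/392) / (843/2955) = 0.76531/0.28528 = 2.68266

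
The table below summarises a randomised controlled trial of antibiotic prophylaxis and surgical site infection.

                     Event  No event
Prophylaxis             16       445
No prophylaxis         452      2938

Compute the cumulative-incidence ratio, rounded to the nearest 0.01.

Cells: a = 16, b = 445, c = 452, d = 2938.
Risk in exposed = 16/461 = 0.03471; risk in unexposed = 452/3390 = 0.13333.
RR = 0.03471 / 0.13333 = 0.26030
The risk is 74% lower among the exposed than among the unexposed.

0.26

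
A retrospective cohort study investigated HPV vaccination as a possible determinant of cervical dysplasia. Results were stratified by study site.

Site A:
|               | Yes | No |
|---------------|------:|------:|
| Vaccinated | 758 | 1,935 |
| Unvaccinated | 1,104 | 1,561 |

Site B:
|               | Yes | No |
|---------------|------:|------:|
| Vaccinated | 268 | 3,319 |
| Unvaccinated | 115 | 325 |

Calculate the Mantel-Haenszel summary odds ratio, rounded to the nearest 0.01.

OR_MH = Σ(aᵢdᵢ/nᵢ) / Σ(bᵢcᵢ/nᵢ), where nᵢ is the stratum total.
Stratum 1 (Site A): n = 5358; a·d/n = 758·1561/5358 = 220.8358; b·c/n = 1935·1104/5358 = 398.7010
Stratum 2 (Site B): n = 4027; a·d/n = 268·325/4027 = 21.6290; b·c/n = 3319·115/4027 = 94.7815
OR_MH = (220.8358 + 21.6290) / (398.7010 + 94.7815) = 242.4648 / 493.4825 = 0.49133

0.49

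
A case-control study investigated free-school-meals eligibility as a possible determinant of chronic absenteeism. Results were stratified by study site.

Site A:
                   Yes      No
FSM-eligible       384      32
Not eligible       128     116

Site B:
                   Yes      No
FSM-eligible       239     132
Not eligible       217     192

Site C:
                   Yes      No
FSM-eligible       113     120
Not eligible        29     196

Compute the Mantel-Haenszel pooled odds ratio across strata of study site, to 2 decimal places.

OR_MH = Σ(aᵢdᵢ/nᵢ) / Σ(bᵢcᵢ/nᵢ), where nᵢ is the stratum total.
Stratum 1 (Site A): n = 660; a·d/n = 384·116/660 = 67.4909; b·c/n = 32·128/660 = 6.2061
Stratum 2 (Site B): n = 780; a·d/n = 239·192/780 = 58.8308; b·c/n = 132·217/780 = 36.7231
Stratum 3 (Site C): n = 458; a·d/n = 113·196/458 = 48.3581; b·c/n = 120·29/458 = 7.5983
OR_MH = (67.4909 + 58.8308 + 48.3581) / (6.2061 + 36.7231 + 7.5983) = 174.6798 / 50.5274 = 3.45713

3.46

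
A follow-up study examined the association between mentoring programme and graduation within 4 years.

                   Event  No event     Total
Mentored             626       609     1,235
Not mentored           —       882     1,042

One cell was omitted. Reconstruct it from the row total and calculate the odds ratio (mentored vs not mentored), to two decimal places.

5.67

The missing cell is in the unexposed row: 1042 − 882 = 160.
So a = 626, b = 609, c = 160, d = 882.
OR = (a·d)/(b·c) = (626 × 882) / (609 × 160) = 552132 / 97440 = 5.66638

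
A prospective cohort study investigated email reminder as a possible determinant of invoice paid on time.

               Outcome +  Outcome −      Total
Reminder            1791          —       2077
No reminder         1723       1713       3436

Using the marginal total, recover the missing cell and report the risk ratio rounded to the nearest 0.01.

The missing cell is in the exposed row: 2077 − 1791 = 286.
So a = 1791, b = 286, c = 1723, d = 1713.
RR = [a/(a+b)] / [c/(c+d)] = (1791/2077) / (1723/3436) = 0.86230/0.50146 = 1.71960

1.72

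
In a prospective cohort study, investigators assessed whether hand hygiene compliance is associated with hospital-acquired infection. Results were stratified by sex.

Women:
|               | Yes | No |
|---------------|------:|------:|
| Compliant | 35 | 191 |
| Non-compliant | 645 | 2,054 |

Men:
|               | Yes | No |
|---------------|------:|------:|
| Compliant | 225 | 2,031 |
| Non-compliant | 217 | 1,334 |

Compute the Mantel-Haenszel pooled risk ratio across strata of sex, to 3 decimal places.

0.695

RR_MH = Σ(aᵢ·n₀ᵢ/nᵢ) / Σ(cᵢ·n₁ᵢ/nᵢ), with n₁ᵢ = aᵢ+bᵢ (exposed), n₀ᵢ = cᵢ+dᵢ (unexposed), nᵢ = n₁ᵢ+n₀ᵢ.
Stratum 1 (Women): n₁ = 226, n₀ = 2699, n = 2925; a·n₀/n = 35·2699/2925 = 32.2957; c·n₁/n = 645·226/2925 = 49.8359
Stratum 2 (Men): n₁ = 2256, n₀ = 1551, n = 3807; a·n₀/n = 225·1551/3807 = 91.6667; c·n₁/n = 217·2256/3807 = 128.5926
RR_MH = (32.2957 + 91.6667) / (49.8359 + 128.5926) = 123.9624 / 178.4285 = 0.69475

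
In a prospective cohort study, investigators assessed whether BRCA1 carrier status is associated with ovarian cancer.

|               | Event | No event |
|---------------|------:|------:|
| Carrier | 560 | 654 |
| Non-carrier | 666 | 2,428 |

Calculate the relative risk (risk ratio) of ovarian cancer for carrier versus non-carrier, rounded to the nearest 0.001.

Cells: a = 560, b = 654, c = 666, d = 2428.
Risk in exposed = 560/1214 = 0.46129; risk in unexposed = 666/3094 = 0.21526.
RR = 0.46129 / 0.21526 = 2.14297
The risk among the exposed is 2.14 times that among the unexposed.

2.143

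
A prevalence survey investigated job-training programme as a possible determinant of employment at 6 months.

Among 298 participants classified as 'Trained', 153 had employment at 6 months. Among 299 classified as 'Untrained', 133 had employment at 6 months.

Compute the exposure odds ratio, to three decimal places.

1.317

From the description: a = 153, b = 145, c = 133, d = 166.
OR = (a·d)/(b·c) = (153 × 166) / (145 × 133) = 25398 / 19285 = 1.31698
The odds of employment at 6 months are about 1.32 times as high in the trained group.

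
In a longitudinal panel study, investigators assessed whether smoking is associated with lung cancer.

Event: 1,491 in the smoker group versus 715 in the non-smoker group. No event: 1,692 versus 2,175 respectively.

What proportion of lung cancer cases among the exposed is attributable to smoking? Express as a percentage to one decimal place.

47.2

From the description: a = 1491, b = 1692, c = 715, d = 2175.
Risk in exposed = 1491/3183 = 0.46843; risk in unexposed = 715/2890 = 0.24740.
RR = 0.46843/0.24740 = 1.89336
AR% = (RR − 1)/RR × 100 = (1.89336 − 1)/1.89336 × 100 = 47.1838%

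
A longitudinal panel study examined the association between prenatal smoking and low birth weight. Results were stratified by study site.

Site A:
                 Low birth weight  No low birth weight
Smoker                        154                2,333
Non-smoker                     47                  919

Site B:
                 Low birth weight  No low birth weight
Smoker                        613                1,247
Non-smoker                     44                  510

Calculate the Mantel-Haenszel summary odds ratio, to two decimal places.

3.13

OR_MH = Σ(aᵢdᵢ/nᵢ) / Σ(bᵢcᵢ/nᵢ), where nᵢ is the stratum total.
Stratum 1 (Site A): n = 3453; a·d/n = 154·919/3453 = 40.9864; b·c/n = 2333·47/3453 = 31.7553
Stratum 2 (Site B): n = 2414; a·d/n = 613·510/2414 = 129.5070; b·c/n = 1247·44/2414 = 22.7291
OR_MH = (40.9864 + 129.5070) / (31.7553 + 22.7291) = 170.4934 / 54.4844 = 3.12922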